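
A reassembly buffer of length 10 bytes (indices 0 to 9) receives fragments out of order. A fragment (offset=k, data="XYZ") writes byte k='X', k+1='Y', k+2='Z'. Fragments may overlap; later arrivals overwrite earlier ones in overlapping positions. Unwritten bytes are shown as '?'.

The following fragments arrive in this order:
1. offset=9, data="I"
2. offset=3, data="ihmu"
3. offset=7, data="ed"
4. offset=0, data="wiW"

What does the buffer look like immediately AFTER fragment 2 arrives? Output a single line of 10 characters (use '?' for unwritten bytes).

Fragment 1: offset=9 data="I" -> buffer=?????????I
Fragment 2: offset=3 data="ihmu" -> buffer=???ihmu??I

Answer: ???ihmu??I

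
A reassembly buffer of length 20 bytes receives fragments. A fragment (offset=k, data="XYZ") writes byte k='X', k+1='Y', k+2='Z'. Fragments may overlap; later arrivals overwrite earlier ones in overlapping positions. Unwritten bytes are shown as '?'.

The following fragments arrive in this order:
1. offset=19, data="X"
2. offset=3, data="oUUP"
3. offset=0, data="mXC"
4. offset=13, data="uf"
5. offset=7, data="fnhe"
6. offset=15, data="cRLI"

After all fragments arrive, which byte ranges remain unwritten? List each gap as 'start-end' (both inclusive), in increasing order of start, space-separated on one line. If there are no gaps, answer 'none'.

Answer: 11-12

Derivation:
Fragment 1: offset=19 len=1
Fragment 2: offset=3 len=4
Fragment 3: offset=0 len=3
Fragment 4: offset=13 len=2
Fragment 5: offset=7 len=4
Fragment 6: offset=15 len=4
Gaps: 11-12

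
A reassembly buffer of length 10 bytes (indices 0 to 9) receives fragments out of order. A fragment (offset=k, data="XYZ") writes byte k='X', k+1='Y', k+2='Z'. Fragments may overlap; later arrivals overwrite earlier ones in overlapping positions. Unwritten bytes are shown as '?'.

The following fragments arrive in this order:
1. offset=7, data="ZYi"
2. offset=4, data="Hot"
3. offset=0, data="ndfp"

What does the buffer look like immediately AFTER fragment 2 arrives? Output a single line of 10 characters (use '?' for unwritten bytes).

Answer: ????HotZYi

Derivation:
Fragment 1: offset=7 data="ZYi" -> buffer=???????ZYi
Fragment 2: offset=4 data="Hot" -> buffer=????HotZYi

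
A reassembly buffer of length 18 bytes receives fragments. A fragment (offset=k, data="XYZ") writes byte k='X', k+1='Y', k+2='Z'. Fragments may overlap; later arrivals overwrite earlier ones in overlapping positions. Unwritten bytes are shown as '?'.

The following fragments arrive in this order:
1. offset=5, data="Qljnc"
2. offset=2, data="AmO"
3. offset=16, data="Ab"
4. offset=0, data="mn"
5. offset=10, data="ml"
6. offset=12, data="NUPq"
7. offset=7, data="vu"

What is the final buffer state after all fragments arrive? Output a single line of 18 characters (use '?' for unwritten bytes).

Fragment 1: offset=5 data="Qljnc" -> buffer=?????Qljnc????????
Fragment 2: offset=2 data="AmO" -> buffer=??AmOQljnc????????
Fragment 3: offset=16 data="Ab" -> buffer=??AmOQljnc??????Ab
Fragment 4: offset=0 data="mn" -> buffer=mnAmOQljnc??????Ab
Fragment 5: offset=10 data="ml" -> buffer=mnAmOQljncml????Ab
Fragment 6: offset=12 data="NUPq" -> buffer=mnAmOQljncmlNUPqAb
Fragment 7: offset=7 data="vu" -> buffer=mnAmOQlvucmlNUPqAb

Answer: mnAmOQlvucmlNUPqAb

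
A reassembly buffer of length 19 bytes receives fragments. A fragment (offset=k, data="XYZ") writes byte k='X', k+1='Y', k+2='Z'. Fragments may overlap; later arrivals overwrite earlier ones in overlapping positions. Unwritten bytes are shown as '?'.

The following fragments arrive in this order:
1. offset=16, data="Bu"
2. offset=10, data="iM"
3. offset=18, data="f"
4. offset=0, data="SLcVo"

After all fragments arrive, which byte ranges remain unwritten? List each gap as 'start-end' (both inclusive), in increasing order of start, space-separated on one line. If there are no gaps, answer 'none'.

Fragment 1: offset=16 len=2
Fragment 2: offset=10 len=2
Fragment 3: offset=18 len=1
Fragment 4: offset=0 len=5
Gaps: 5-9 12-15

Answer: 5-9 12-15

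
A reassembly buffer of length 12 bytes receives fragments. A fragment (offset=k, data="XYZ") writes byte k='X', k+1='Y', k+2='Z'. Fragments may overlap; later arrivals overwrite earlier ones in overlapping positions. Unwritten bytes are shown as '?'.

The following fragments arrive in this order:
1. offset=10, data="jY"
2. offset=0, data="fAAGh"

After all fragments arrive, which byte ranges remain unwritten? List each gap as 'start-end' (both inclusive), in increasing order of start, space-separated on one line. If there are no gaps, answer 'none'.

Fragment 1: offset=10 len=2
Fragment 2: offset=0 len=5
Gaps: 5-9

Answer: 5-9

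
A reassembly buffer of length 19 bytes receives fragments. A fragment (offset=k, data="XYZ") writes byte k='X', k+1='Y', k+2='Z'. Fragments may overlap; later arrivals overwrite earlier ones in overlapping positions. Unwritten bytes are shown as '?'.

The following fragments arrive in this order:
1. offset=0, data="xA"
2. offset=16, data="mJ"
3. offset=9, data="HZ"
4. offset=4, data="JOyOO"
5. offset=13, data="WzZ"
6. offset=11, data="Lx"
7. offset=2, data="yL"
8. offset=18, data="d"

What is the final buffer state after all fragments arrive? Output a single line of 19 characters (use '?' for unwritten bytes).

Fragment 1: offset=0 data="xA" -> buffer=xA?????????????????
Fragment 2: offset=16 data="mJ" -> buffer=xA??????????????mJ?
Fragment 3: offset=9 data="HZ" -> buffer=xA???????HZ?????mJ?
Fragment 4: offset=4 data="JOyOO" -> buffer=xA??JOyOOHZ?????mJ?
Fragment 5: offset=13 data="WzZ" -> buffer=xA??JOyOOHZ??WzZmJ?
Fragment 6: offset=11 data="Lx" -> buffer=xA??JOyOOHZLxWzZmJ?
Fragment 7: offset=2 data="yL" -> buffer=xAyLJOyOOHZLxWzZmJ?
Fragment 8: offset=18 data="d" -> buffer=xAyLJOyOOHZLxWzZmJd

Answer: xAyLJOyOOHZLxWzZmJd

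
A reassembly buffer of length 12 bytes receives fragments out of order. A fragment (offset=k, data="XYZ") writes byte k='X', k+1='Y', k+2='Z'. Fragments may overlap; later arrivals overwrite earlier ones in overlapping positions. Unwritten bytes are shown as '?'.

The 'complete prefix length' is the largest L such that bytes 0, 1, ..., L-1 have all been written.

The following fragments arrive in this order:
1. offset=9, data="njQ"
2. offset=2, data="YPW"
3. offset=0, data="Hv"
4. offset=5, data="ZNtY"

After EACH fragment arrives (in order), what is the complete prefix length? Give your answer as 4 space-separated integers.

Fragment 1: offset=9 data="njQ" -> buffer=?????????njQ -> prefix_len=0
Fragment 2: offset=2 data="YPW" -> buffer=??YPW????njQ -> prefix_len=0
Fragment 3: offset=0 data="Hv" -> buffer=HvYPW????njQ -> prefix_len=5
Fragment 4: offset=5 data="ZNtY" -> buffer=HvYPWZNtYnjQ -> prefix_len=12

Answer: 0 0 5 12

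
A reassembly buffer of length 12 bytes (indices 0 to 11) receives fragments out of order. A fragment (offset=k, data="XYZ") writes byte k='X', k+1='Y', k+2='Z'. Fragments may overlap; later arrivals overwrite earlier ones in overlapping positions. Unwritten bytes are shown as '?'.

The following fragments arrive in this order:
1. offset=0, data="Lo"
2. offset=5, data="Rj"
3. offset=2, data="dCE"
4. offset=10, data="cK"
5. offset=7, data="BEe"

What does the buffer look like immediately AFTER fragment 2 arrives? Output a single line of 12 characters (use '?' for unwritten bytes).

Answer: Lo???Rj?????

Derivation:
Fragment 1: offset=0 data="Lo" -> buffer=Lo??????????
Fragment 2: offset=5 data="Rj" -> buffer=Lo???Rj?????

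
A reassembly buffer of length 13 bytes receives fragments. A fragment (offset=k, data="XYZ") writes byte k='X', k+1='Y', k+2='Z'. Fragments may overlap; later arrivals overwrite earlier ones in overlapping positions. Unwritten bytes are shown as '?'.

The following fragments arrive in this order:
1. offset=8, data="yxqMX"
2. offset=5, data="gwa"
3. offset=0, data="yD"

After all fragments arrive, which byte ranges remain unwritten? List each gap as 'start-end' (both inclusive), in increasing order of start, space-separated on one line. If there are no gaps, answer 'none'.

Fragment 1: offset=8 len=5
Fragment 2: offset=5 len=3
Fragment 3: offset=0 len=2
Gaps: 2-4

Answer: 2-4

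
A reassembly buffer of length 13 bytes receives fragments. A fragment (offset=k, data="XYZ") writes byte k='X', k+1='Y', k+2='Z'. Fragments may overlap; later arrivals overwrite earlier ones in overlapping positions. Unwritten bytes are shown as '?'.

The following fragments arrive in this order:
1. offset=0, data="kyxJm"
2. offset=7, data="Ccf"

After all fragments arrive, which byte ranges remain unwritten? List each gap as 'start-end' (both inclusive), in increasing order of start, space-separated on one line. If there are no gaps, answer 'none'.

Fragment 1: offset=0 len=5
Fragment 2: offset=7 len=3
Gaps: 5-6 10-12

Answer: 5-6 10-12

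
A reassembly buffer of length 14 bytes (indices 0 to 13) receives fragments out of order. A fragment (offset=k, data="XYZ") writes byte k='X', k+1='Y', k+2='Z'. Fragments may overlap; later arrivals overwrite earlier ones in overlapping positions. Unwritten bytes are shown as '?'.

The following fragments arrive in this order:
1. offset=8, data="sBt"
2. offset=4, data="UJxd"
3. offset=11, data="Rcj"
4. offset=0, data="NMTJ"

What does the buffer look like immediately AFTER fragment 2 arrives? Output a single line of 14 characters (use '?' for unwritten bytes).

Fragment 1: offset=8 data="sBt" -> buffer=????????sBt???
Fragment 2: offset=4 data="UJxd" -> buffer=????UJxdsBt???

Answer: ????UJxdsBt???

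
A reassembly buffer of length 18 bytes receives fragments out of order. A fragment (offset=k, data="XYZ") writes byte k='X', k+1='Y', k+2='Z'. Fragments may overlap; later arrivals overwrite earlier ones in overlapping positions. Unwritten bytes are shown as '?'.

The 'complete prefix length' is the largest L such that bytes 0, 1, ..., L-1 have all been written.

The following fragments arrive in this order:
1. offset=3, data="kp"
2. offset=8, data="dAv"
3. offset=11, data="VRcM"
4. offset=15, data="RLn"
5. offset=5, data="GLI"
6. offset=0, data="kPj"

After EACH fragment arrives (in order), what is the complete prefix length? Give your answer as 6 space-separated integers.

Fragment 1: offset=3 data="kp" -> buffer=???kp????????????? -> prefix_len=0
Fragment 2: offset=8 data="dAv" -> buffer=???kp???dAv??????? -> prefix_len=0
Fragment 3: offset=11 data="VRcM" -> buffer=???kp???dAvVRcM??? -> prefix_len=0
Fragment 4: offset=15 data="RLn" -> buffer=???kp???dAvVRcMRLn -> prefix_len=0
Fragment 5: offset=5 data="GLI" -> buffer=???kpGLIdAvVRcMRLn -> prefix_len=0
Fragment 6: offset=0 data="kPj" -> buffer=kPjkpGLIdAvVRcMRLn -> prefix_len=18

Answer: 0 0 0 0 0 18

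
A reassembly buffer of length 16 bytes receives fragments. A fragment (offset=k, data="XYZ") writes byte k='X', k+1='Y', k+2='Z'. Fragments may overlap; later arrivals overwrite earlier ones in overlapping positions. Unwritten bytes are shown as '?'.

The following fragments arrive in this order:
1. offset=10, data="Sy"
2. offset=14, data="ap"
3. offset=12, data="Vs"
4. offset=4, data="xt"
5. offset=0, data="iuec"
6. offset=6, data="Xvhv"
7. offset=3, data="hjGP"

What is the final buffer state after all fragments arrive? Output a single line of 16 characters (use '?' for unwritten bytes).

Fragment 1: offset=10 data="Sy" -> buffer=??????????Sy????
Fragment 2: offset=14 data="ap" -> buffer=??????????Sy??ap
Fragment 3: offset=12 data="Vs" -> buffer=??????????SyVsap
Fragment 4: offset=4 data="xt" -> buffer=????xt????SyVsap
Fragment 5: offset=0 data="iuec" -> buffer=iuecxt????SyVsap
Fragment 6: offset=6 data="Xvhv" -> buffer=iuecxtXvhvSyVsap
Fragment 7: offset=3 data="hjGP" -> buffer=iuehjGPvhvSyVsap

Answer: iuehjGPvhvSyVsap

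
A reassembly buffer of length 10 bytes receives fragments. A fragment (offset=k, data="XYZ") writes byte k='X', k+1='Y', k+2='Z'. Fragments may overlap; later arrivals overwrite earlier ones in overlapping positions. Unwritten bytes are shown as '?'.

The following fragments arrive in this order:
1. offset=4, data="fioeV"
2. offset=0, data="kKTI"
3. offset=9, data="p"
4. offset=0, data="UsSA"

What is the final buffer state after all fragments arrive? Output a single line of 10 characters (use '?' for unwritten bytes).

Fragment 1: offset=4 data="fioeV" -> buffer=????fioeV?
Fragment 2: offset=0 data="kKTI" -> buffer=kKTIfioeV?
Fragment 3: offset=9 data="p" -> buffer=kKTIfioeVp
Fragment 4: offset=0 data="UsSA" -> buffer=UsSAfioeVp

Answer: UsSAfioeVp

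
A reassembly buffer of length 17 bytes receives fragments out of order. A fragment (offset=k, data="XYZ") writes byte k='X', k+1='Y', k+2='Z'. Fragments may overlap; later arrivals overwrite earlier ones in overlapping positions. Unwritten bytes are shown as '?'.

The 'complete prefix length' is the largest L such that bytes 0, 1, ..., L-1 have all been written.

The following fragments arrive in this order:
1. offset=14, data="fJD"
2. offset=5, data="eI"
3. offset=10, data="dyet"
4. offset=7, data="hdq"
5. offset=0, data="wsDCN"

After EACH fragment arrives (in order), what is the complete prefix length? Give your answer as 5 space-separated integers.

Answer: 0 0 0 0 17

Derivation:
Fragment 1: offset=14 data="fJD" -> buffer=??????????????fJD -> prefix_len=0
Fragment 2: offset=5 data="eI" -> buffer=?????eI???????fJD -> prefix_len=0
Fragment 3: offset=10 data="dyet" -> buffer=?????eI???dyetfJD -> prefix_len=0
Fragment 4: offset=7 data="hdq" -> buffer=?????eIhdqdyetfJD -> prefix_len=0
Fragment 5: offset=0 data="wsDCN" -> buffer=wsDCNeIhdqdyetfJD -> prefix_len=17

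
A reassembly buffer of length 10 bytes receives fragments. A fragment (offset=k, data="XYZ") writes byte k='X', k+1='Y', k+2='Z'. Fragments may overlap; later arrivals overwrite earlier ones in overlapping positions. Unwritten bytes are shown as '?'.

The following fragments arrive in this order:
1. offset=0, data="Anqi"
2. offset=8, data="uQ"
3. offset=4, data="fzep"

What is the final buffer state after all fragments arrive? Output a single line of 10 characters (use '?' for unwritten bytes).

Answer: AnqifzepuQ

Derivation:
Fragment 1: offset=0 data="Anqi" -> buffer=Anqi??????
Fragment 2: offset=8 data="uQ" -> buffer=Anqi????uQ
Fragment 3: offset=4 data="fzep" -> buffer=AnqifzepuQ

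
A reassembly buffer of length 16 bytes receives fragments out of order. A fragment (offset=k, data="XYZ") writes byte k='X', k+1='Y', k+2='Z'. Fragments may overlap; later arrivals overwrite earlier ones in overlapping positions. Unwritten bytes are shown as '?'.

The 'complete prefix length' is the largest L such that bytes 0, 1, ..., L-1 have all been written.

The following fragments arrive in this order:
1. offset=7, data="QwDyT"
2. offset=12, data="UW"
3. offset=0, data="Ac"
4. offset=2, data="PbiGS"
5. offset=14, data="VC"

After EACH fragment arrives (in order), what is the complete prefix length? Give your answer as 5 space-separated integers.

Answer: 0 0 2 14 16

Derivation:
Fragment 1: offset=7 data="QwDyT" -> buffer=???????QwDyT???? -> prefix_len=0
Fragment 2: offset=12 data="UW" -> buffer=???????QwDyTUW?? -> prefix_len=0
Fragment 3: offset=0 data="Ac" -> buffer=Ac?????QwDyTUW?? -> prefix_len=2
Fragment 4: offset=2 data="PbiGS" -> buffer=AcPbiGSQwDyTUW?? -> prefix_len=14
Fragment 5: offset=14 data="VC" -> buffer=AcPbiGSQwDyTUWVC -> prefix_len=16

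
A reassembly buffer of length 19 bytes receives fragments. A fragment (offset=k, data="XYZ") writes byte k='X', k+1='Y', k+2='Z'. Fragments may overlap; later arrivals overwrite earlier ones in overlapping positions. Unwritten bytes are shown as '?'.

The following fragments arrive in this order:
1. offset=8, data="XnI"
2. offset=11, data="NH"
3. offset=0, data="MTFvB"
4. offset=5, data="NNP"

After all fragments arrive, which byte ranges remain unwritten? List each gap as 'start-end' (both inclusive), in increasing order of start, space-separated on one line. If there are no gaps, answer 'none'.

Answer: 13-18

Derivation:
Fragment 1: offset=8 len=3
Fragment 2: offset=11 len=2
Fragment 3: offset=0 len=5
Fragment 4: offset=5 len=3
Gaps: 13-18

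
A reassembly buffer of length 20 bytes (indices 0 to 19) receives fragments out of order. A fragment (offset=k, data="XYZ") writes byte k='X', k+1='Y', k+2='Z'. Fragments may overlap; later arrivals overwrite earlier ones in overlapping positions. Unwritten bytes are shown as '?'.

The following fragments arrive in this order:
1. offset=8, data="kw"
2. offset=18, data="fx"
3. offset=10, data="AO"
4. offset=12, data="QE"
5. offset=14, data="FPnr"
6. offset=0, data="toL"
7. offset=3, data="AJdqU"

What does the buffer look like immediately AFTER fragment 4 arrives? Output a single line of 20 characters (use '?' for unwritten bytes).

Fragment 1: offset=8 data="kw" -> buffer=????????kw??????????
Fragment 2: offset=18 data="fx" -> buffer=????????kw????????fx
Fragment 3: offset=10 data="AO" -> buffer=????????kwAO??????fx
Fragment 4: offset=12 data="QE" -> buffer=????????kwAOQE????fx

Answer: ????????kwAOQE????fx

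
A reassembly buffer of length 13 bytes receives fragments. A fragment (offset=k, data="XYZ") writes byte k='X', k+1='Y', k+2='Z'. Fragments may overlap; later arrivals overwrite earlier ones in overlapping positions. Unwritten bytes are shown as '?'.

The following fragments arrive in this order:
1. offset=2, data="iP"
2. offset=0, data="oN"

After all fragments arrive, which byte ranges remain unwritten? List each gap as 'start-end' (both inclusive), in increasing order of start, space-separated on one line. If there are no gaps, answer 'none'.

Answer: 4-12

Derivation:
Fragment 1: offset=2 len=2
Fragment 2: offset=0 len=2
Gaps: 4-12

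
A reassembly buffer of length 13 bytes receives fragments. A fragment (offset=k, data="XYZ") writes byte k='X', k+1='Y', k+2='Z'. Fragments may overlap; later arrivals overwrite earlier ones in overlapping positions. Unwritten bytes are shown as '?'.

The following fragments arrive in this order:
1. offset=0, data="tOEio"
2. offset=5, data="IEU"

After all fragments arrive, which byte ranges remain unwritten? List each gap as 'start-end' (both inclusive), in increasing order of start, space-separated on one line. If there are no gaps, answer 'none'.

Answer: 8-12

Derivation:
Fragment 1: offset=0 len=5
Fragment 2: offset=5 len=3
Gaps: 8-12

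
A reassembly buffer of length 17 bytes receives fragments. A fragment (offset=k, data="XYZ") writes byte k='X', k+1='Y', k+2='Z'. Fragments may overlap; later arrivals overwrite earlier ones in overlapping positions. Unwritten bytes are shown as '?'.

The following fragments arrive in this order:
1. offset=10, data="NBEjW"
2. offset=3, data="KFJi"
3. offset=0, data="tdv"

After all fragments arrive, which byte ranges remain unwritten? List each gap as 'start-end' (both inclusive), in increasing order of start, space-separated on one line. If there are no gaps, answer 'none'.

Answer: 7-9 15-16

Derivation:
Fragment 1: offset=10 len=5
Fragment 2: offset=3 len=4
Fragment 3: offset=0 len=3
Gaps: 7-9 15-16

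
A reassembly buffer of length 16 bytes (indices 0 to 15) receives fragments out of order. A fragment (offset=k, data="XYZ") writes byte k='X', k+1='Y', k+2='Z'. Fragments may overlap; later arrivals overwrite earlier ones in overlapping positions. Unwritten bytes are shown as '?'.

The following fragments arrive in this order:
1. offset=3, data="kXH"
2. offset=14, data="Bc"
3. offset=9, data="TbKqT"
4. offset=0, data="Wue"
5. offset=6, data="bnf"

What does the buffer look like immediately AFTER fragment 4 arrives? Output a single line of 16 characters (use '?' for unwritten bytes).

Fragment 1: offset=3 data="kXH" -> buffer=???kXH??????????
Fragment 2: offset=14 data="Bc" -> buffer=???kXH????????Bc
Fragment 3: offset=9 data="TbKqT" -> buffer=???kXH???TbKqTBc
Fragment 4: offset=0 data="Wue" -> buffer=WuekXH???TbKqTBc

Answer: WuekXH???TbKqTBc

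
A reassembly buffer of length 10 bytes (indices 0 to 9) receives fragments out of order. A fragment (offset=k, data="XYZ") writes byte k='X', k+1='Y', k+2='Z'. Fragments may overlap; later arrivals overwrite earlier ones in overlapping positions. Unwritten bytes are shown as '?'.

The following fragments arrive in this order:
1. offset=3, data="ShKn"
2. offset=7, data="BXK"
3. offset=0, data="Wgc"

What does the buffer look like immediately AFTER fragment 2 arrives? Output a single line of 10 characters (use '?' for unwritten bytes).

Fragment 1: offset=3 data="ShKn" -> buffer=???ShKn???
Fragment 2: offset=7 data="BXK" -> buffer=???ShKnBXK

Answer: ???ShKnBXK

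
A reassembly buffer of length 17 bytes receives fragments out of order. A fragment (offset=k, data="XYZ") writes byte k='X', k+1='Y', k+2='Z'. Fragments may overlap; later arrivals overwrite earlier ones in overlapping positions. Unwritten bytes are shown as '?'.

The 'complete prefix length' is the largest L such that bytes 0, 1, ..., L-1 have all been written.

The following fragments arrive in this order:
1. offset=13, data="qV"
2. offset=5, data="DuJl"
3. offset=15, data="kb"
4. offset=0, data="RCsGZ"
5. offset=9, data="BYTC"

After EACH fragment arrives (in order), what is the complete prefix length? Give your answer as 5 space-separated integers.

Answer: 0 0 0 9 17

Derivation:
Fragment 1: offset=13 data="qV" -> buffer=?????????????qV?? -> prefix_len=0
Fragment 2: offset=5 data="DuJl" -> buffer=?????DuJl????qV?? -> prefix_len=0
Fragment 3: offset=15 data="kb" -> buffer=?????DuJl????qVkb -> prefix_len=0
Fragment 4: offset=0 data="RCsGZ" -> buffer=RCsGZDuJl????qVkb -> prefix_len=9
Fragment 5: offset=9 data="BYTC" -> buffer=RCsGZDuJlBYTCqVkb -> prefix_len=17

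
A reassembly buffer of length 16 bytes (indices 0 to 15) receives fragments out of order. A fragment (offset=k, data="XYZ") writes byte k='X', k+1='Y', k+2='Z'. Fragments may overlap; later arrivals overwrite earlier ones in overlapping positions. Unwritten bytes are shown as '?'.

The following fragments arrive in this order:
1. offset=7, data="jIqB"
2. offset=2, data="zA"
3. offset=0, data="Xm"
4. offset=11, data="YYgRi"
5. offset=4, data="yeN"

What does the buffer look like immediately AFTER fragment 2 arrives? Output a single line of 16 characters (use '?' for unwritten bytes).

Answer: ??zA???jIqB?????

Derivation:
Fragment 1: offset=7 data="jIqB" -> buffer=???????jIqB?????
Fragment 2: offset=2 data="zA" -> buffer=??zA???jIqB?????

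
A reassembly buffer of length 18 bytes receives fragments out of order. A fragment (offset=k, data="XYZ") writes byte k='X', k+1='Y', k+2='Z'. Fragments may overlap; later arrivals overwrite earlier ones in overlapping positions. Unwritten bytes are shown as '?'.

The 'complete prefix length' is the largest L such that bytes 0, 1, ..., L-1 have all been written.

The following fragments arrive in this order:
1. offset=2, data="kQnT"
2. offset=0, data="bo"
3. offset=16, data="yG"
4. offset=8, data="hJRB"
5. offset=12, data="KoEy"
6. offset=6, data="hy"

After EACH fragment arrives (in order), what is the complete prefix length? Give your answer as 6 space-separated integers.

Answer: 0 6 6 6 6 18

Derivation:
Fragment 1: offset=2 data="kQnT" -> buffer=??kQnT???????????? -> prefix_len=0
Fragment 2: offset=0 data="bo" -> buffer=bokQnT???????????? -> prefix_len=6
Fragment 3: offset=16 data="yG" -> buffer=bokQnT??????????yG -> prefix_len=6
Fragment 4: offset=8 data="hJRB" -> buffer=bokQnT??hJRB????yG -> prefix_len=6
Fragment 5: offset=12 data="KoEy" -> buffer=bokQnT??hJRBKoEyyG -> prefix_len=6
Fragment 6: offset=6 data="hy" -> buffer=bokQnThyhJRBKoEyyG -> prefix_len=18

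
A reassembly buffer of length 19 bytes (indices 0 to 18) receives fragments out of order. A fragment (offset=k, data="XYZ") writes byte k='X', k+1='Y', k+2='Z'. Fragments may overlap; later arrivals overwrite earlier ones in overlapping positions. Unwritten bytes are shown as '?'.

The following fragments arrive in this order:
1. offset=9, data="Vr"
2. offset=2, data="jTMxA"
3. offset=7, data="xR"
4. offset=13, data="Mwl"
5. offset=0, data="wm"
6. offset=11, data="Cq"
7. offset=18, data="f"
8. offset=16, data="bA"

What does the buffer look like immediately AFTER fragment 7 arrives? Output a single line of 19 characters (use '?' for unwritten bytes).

Answer: wmjTMxAxRVrCqMwl??f

Derivation:
Fragment 1: offset=9 data="Vr" -> buffer=?????????Vr????????
Fragment 2: offset=2 data="jTMxA" -> buffer=??jTMxA??Vr????????
Fragment 3: offset=7 data="xR" -> buffer=??jTMxAxRVr????????
Fragment 4: offset=13 data="Mwl" -> buffer=??jTMxAxRVr??Mwl???
Fragment 5: offset=0 data="wm" -> buffer=wmjTMxAxRVr??Mwl???
Fragment 6: offset=11 data="Cq" -> buffer=wmjTMxAxRVrCqMwl???
Fragment 7: offset=18 data="f" -> buffer=wmjTMxAxRVrCqMwl??f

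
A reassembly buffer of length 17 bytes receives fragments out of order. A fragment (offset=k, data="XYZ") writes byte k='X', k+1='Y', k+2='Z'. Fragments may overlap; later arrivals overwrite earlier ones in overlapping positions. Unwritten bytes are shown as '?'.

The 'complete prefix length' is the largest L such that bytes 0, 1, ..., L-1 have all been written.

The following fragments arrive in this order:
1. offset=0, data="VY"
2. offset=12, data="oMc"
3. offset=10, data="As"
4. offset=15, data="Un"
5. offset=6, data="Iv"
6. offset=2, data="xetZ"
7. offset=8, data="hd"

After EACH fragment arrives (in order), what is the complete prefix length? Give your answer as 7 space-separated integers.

Answer: 2 2 2 2 2 8 17

Derivation:
Fragment 1: offset=0 data="VY" -> buffer=VY??????????????? -> prefix_len=2
Fragment 2: offset=12 data="oMc" -> buffer=VY??????????oMc?? -> prefix_len=2
Fragment 3: offset=10 data="As" -> buffer=VY????????AsoMc?? -> prefix_len=2
Fragment 4: offset=15 data="Un" -> buffer=VY????????AsoMcUn -> prefix_len=2
Fragment 5: offset=6 data="Iv" -> buffer=VY????Iv??AsoMcUn -> prefix_len=2
Fragment 6: offset=2 data="xetZ" -> buffer=VYxetZIv??AsoMcUn -> prefix_len=8
Fragment 7: offset=8 data="hd" -> buffer=VYxetZIvhdAsoMcUn -> prefix_len=17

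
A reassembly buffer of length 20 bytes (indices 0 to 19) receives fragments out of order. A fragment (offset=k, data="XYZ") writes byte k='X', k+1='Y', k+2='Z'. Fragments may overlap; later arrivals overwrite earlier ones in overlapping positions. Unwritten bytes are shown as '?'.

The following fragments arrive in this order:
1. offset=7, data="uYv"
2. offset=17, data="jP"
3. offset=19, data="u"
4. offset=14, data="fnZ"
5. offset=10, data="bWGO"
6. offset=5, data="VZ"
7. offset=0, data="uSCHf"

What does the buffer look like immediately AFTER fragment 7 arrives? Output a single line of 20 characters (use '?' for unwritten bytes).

Answer: uSCHfVZuYvbWGOfnZjPu

Derivation:
Fragment 1: offset=7 data="uYv" -> buffer=???????uYv??????????
Fragment 2: offset=17 data="jP" -> buffer=???????uYv???????jP?
Fragment 3: offset=19 data="u" -> buffer=???????uYv???????jPu
Fragment 4: offset=14 data="fnZ" -> buffer=???????uYv????fnZjPu
Fragment 5: offset=10 data="bWGO" -> buffer=???????uYvbWGOfnZjPu
Fragment 6: offset=5 data="VZ" -> buffer=?????VZuYvbWGOfnZjPu
Fragment 7: offset=0 data="uSCHf" -> buffer=uSCHfVZuYvbWGOfnZjPu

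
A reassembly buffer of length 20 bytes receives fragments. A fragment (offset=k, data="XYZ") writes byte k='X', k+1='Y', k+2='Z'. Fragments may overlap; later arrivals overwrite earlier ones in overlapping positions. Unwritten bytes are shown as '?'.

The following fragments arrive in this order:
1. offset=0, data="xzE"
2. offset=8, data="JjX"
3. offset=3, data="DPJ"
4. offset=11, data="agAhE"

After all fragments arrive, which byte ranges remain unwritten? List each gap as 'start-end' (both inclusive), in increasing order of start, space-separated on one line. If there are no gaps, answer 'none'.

Fragment 1: offset=0 len=3
Fragment 2: offset=8 len=3
Fragment 3: offset=3 len=3
Fragment 4: offset=11 len=5
Gaps: 6-7 16-19

Answer: 6-7 16-19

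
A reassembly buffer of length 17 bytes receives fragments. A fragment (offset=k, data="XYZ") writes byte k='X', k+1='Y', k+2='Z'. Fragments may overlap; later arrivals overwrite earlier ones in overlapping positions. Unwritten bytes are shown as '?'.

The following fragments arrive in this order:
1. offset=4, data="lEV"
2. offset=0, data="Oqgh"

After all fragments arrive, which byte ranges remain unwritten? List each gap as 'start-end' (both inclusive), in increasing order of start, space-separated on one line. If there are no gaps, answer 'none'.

Answer: 7-16

Derivation:
Fragment 1: offset=4 len=3
Fragment 2: offset=0 len=4
Gaps: 7-16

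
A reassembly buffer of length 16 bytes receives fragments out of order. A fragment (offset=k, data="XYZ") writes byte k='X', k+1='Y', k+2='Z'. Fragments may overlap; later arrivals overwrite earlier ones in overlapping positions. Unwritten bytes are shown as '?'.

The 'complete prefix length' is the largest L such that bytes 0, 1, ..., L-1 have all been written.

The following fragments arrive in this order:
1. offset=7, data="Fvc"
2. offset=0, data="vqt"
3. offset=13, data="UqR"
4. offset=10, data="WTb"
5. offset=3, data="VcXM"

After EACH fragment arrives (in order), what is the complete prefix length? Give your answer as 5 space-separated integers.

Fragment 1: offset=7 data="Fvc" -> buffer=???????Fvc?????? -> prefix_len=0
Fragment 2: offset=0 data="vqt" -> buffer=vqt????Fvc?????? -> prefix_len=3
Fragment 3: offset=13 data="UqR" -> buffer=vqt????Fvc???UqR -> prefix_len=3
Fragment 4: offset=10 data="WTb" -> buffer=vqt????FvcWTbUqR -> prefix_len=3
Fragment 5: offset=3 data="VcXM" -> buffer=vqtVcXMFvcWTbUqR -> prefix_len=16

Answer: 0 3 3 3 16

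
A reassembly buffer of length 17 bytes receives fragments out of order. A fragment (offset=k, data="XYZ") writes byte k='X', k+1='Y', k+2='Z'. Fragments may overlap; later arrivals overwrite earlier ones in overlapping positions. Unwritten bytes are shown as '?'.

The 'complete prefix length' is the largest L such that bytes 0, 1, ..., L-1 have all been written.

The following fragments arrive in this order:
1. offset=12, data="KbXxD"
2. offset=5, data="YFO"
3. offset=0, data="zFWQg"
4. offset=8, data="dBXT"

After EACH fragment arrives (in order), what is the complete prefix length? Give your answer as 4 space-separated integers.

Answer: 0 0 8 17

Derivation:
Fragment 1: offset=12 data="KbXxD" -> buffer=????????????KbXxD -> prefix_len=0
Fragment 2: offset=5 data="YFO" -> buffer=?????YFO????KbXxD -> prefix_len=0
Fragment 3: offset=0 data="zFWQg" -> buffer=zFWQgYFO????KbXxD -> prefix_len=8
Fragment 4: offset=8 data="dBXT" -> buffer=zFWQgYFOdBXTKbXxD -> prefix_len=17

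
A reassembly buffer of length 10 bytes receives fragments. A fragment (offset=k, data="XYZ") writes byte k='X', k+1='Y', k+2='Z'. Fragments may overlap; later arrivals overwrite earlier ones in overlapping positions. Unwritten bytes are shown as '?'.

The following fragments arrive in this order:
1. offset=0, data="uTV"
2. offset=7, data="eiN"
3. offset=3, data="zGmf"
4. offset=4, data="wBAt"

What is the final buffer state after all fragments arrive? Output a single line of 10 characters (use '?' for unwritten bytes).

Answer: uTVzwBAtiN

Derivation:
Fragment 1: offset=0 data="uTV" -> buffer=uTV???????
Fragment 2: offset=7 data="eiN" -> buffer=uTV????eiN
Fragment 3: offset=3 data="zGmf" -> buffer=uTVzGmfeiN
Fragment 4: offset=4 data="wBAt" -> buffer=uTVzwBAtiN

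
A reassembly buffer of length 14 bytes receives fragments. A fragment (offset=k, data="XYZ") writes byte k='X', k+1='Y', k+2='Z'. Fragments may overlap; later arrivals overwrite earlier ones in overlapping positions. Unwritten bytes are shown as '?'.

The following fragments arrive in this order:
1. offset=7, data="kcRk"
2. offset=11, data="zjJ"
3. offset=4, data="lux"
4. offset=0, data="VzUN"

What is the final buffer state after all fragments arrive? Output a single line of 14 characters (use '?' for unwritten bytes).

Answer: VzUNluxkcRkzjJ

Derivation:
Fragment 1: offset=7 data="kcRk" -> buffer=???????kcRk???
Fragment 2: offset=11 data="zjJ" -> buffer=???????kcRkzjJ
Fragment 3: offset=4 data="lux" -> buffer=????luxkcRkzjJ
Fragment 4: offset=0 data="VzUN" -> buffer=VzUNluxkcRkzjJ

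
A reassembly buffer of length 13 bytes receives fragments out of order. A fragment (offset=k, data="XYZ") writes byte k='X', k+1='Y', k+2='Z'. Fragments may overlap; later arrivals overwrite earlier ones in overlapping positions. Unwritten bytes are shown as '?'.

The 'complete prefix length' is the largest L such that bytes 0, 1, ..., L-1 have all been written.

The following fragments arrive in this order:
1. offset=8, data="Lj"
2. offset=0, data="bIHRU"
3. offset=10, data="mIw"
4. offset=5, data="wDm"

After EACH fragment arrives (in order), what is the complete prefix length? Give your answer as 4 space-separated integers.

Fragment 1: offset=8 data="Lj" -> buffer=????????Lj??? -> prefix_len=0
Fragment 2: offset=0 data="bIHRU" -> buffer=bIHRU???Lj??? -> prefix_len=5
Fragment 3: offset=10 data="mIw" -> buffer=bIHRU???LjmIw -> prefix_len=5
Fragment 4: offset=5 data="wDm" -> buffer=bIHRUwDmLjmIw -> prefix_len=13

Answer: 0 5 5 13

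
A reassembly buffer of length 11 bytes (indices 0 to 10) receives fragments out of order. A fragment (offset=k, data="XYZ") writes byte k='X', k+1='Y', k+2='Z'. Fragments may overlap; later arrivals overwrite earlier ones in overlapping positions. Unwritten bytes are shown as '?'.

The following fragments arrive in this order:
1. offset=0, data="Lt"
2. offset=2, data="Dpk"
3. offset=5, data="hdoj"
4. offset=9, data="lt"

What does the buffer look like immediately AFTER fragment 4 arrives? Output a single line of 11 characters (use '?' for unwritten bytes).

Answer: LtDpkhdojlt

Derivation:
Fragment 1: offset=0 data="Lt" -> buffer=Lt?????????
Fragment 2: offset=2 data="Dpk" -> buffer=LtDpk??????
Fragment 3: offset=5 data="hdoj" -> buffer=LtDpkhdoj??
Fragment 4: offset=9 data="lt" -> buffer=LtDpkhdojlt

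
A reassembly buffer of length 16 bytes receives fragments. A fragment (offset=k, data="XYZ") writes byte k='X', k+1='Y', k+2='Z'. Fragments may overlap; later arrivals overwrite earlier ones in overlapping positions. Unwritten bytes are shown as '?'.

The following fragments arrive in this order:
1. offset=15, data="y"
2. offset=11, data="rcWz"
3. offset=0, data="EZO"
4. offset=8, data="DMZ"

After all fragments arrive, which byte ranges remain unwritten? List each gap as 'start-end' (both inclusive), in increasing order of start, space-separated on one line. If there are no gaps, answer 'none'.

Fragment 1: offset=15 len=1
Fragment 2: offset=11 len=4
Fragment 3: offset=0 len=3
Fragment 4: offset=8 len=3
Gaps: 3-7

Answer: 3-7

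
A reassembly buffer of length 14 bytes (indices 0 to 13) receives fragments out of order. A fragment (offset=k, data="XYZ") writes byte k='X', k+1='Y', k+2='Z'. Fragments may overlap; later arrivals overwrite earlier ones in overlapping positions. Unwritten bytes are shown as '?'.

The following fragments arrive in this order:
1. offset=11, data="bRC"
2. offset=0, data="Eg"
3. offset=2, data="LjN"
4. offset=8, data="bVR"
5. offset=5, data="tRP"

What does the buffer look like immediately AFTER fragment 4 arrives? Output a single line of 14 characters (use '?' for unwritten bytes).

Answer: EgLjN???bVRbRC

Derivation:
Fragment 1: offset=11 data="bRC" -> buffer=???????????bRC
Fragment 2: offset=0 data="Eg" -> buffer=Eg?????????bRC
Fragment 3: offset=2 data="LjN" -> buffer=EgLjN??????bRC
Fragment 4: offset=8 data="bVR" -> buffer=EgLjN???bVRbRC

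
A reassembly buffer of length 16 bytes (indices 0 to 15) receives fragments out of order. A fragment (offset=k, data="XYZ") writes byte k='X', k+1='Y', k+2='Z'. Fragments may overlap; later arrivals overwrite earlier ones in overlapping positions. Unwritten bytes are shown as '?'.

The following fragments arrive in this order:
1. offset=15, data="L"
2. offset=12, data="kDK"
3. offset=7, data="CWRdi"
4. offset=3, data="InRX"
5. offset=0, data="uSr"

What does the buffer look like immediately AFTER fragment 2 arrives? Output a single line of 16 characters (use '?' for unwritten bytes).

Answer: ????????????kDKL

Derivation:
Fragment 1: offset=15 data="L" -> buffer=???????????????L
Fragment 2: offset=12 data="kDK" -> buffer=????????????kDKL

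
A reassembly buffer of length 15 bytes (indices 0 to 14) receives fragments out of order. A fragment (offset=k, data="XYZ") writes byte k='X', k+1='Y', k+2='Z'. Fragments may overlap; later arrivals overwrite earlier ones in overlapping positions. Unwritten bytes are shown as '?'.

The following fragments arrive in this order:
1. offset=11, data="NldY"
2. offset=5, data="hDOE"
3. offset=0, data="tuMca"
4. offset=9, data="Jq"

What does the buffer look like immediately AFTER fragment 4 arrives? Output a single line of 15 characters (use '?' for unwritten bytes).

Fragment 1: offset=11 data="NldY" -> buffer=???????????NldY
Fragment 2: offset=5 data="hDOE" -> buffer=?????hDOE??NldY
Fragment 3: offset=0 data="tuMca" -> buffer=tuMcahDOE??NldY
Fragment 4: offset=9 data="Jq" -> buffer=tuMcahDOEJqNldY

Answer: tuMcahDOEJqNldY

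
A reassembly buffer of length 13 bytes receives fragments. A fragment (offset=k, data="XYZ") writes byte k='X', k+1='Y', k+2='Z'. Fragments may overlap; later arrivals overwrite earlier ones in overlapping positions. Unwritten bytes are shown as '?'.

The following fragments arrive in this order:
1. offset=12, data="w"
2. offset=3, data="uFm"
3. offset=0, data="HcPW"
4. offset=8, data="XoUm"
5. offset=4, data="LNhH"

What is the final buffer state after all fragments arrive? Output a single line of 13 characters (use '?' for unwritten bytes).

Fragment 1: offset=12 data="w" -> buffer=????????????w
Fragment 2: offset=3 data="uFm" -> buffer=???uFm??????w
Fragment 3: offset=0 data="HcPW" -> buffer=HcPWFm??????w
Fragment 4: offset=8 data="XoUm" -> buffer=HcPWFm??XoUmw
Fragment 5: offset=4 data="LNhH" -> buffer=HcPWLNhHXoUmw

Answer: HcPWLNhHXoUmw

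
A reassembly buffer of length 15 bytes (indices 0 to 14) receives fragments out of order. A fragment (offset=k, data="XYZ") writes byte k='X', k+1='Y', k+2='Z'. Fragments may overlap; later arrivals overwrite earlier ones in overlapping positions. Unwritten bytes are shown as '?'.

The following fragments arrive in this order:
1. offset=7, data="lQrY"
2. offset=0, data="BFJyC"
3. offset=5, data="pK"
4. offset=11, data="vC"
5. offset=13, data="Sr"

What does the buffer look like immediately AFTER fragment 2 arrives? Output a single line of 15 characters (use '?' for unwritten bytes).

Answer: BFJyC??lQrY????

Derivation:
Fragment 1: offset=7 data="lQrY" -> buffer=???????lQrY????
Fragment 2: offset=0 data="BFJyC" -> buffer=BFJyC??lQrY????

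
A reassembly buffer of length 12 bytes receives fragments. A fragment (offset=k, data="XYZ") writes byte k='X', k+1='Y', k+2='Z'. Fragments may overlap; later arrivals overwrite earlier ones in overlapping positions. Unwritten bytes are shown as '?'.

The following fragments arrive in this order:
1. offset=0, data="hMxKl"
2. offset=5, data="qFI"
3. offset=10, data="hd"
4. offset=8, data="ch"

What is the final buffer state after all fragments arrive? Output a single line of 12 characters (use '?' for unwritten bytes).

Answer: hMxKlqFIchhd

Derivation:
Fragment 1: offset=0 data="hMxKl" -> buffer=hMxKl???????
Fragment 2: offset=5 data="qFI" -> buffer=hMxKlqFI????
Fragment 3: offset=10 data="hd" -> buffer=hMxKlqFI??hd
Fragment 4: offset=8 data="ch" -> buffer=hMxKlqFIchhd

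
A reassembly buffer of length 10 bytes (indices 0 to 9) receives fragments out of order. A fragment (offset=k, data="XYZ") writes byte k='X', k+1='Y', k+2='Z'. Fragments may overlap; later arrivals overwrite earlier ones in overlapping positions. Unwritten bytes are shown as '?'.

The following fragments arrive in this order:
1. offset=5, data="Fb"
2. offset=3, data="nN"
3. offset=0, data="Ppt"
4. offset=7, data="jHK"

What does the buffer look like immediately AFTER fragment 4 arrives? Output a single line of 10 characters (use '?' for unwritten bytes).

Fragment 1: offset=5 data="Fb" -> buffer=?????Fb???
Fragment 2: offset=3 data="nN" -> buffer=???nNFb???
Fragment 3: offset=0 data="Ppt" -> buffer=PptnNFb???
Fragment 4: offset=7 data="jHK" -> buffer=PptnNFbjHK

Answer: PptnNFbjHK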